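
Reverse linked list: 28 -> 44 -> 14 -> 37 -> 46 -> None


Step 1: curr=28, set curr.next=prev(None) | reversed so far: 28
Step 2: curr=44, set curr.next=prev(28) | reversed so far: 44 -> 28
Step 3: curr=14, set curr.next=prev(44) | reversed so far: 14 -> 44 -> 28
Step 4: curr=37, set curr.next=prev(14) | reversed so far: 37 -> 14 -> 44 -> 28
Step 5: curr=46, set curr.next=prev(37) | reversed so far: 46 -> 37 -> 14 -> 44 -> 28

46 -> 37 -> 14 -> 44 -> 28 -> None


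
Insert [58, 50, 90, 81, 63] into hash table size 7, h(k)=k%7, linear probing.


Insert 58: h=2 -> slot 2
Insert 50: h=1 -> slot 1
Insert 90: h=6 -> slot 6
Insert 81: h=4 -> slot 4
Insert 63: h=0 -> slot 0

Table: [63, 50, 58, None, 81, None, 90]


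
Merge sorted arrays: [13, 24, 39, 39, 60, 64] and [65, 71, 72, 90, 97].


Take 13 from A
Take 24 from A
Take 39 from A
Take 39 from A
Take 60 from A
Take 64 from A

Merged: [13, 24, 39, 39, 60, 64, 65, 71, 72, 90, 97]


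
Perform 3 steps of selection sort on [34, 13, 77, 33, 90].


Initial: [34, 13, 77, 33, 90]
Step 1: min=13 at 1
  Swap: [13, 34, 77, 33, 90]
Step 2: min=33 at 3
  Swap: [13, 33, 77, 34, 90]
Step 3: min=34 at 3
  Swap: [13, 33, 34, 77, 90]

After 3 steps: [13, 33, 34, 77, 90]


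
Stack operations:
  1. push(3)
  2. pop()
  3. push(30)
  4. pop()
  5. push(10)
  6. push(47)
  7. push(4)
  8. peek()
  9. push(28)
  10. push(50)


push(3) -> [3]
pop()->3, []
push(30) -> [30]
pop()->30, []
push(10) -> [10]
push(47) -> [10, 47]
push(4) -> [10, 47, 4]
peek()->4
push(28) -> [10, 47, 4, 28]
push(50) -> [10, 47, 4, 28, 50]

Final stack: [10, 47, 4, 28, 50]


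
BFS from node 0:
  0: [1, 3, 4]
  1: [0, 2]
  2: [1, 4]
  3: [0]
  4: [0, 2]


Visit 0, enqueue [1, 3, 4]
Visit 1, enqueue [2]
Visit 3, enqueue []
Visit 4, enqueue []
Visit 2, enqueue []

BFS order: [0, 1, 3, 4, 2]


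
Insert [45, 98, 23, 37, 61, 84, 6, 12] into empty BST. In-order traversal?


Insert 45: root
Insert 98: R from 45
Insert 23: L from 45
Insert 37: L from 45 -> R from 23
Insert 61: R from 45 -> L from 98
Insert 84: R from 45 -> L from 98 -> R from 61
Insert 6: L from 45 -> L from 23
Insert 12: L from 45 -> L from 23 -> R from 6

In-order: [6, 12, 23, 37, 45, 61, 84, 98]


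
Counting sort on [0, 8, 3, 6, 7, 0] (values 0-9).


Input: [0, 8, 3, 6, 7, 0]
Counts: [2, 0, 0, 1, 0, 0, 1, 1, 1, 0]

Sorted: [0, 0, 3, 6, 7, 8]


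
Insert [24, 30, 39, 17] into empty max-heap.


Insert 24: [24]
Insert 30: [30, 24]
Insert 39: [39, 24, 30]
Insert 17: [39, 24, 30, 17]

Final heap: [39, 24, 30, 17]


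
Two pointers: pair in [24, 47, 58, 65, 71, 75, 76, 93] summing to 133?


lo=0(24)+hi=7(93)=117
lo=1(47)+hi=7(93)=140
lo=1(47)+hi=6(76)=123
lo=2(58)+hi=6(76)=134
lo=2(58)+hi=5(75)=133

Yes: 58+75=133


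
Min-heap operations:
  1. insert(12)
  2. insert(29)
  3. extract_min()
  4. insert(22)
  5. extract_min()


insert(12) -> [12]
insert(29) -> [12, 29]
extract_min()->12, [29]
insert(22) -> [22, 29]
extract_min()->22, [29]

Final heap: [29]


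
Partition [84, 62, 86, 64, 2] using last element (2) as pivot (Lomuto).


Pivot: 2
Place pivot at 0: [2, 62, 86, 64, 84]

Partitioned: [2, 62, 86, 64, 84]


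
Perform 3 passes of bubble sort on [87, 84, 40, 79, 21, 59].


Initial: [87, 84, 40, 79, 21, 59]
Pass 1: [84, 40, 79, 21, 59, 87] (5 swaps)
Pass 2: [40, 79, 21, 59, 84, 87] (4 swaps)
Pass 3: [40, 21, 59, 79, 84, 87] (2 swaps)

After 3 passes: [40, 21, 59, 79, 84, 87]


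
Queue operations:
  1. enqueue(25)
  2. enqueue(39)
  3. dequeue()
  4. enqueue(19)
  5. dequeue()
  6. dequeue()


enqueue(25) -> [25]
enqueue(39) -> [25, 39]
dequeue()->25, [39]
enqueue(19) -> [39, 19]
dequeue()->39, [19]
dequeue()->19, []

Final queue: []


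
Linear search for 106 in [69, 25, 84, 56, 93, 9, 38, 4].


i=0: 69!=106
i=1: 25!=106
i=2: 84!=106
i=3: 56!=106
i=4: 93!=106
i=5: 9!=106
i=6: 38!=106
i=7: 4!=106

Not found, 8 comps


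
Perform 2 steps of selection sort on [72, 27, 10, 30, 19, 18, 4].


Initial: [72, 27, 10, 30, 19, 18, 4]
Step 1: min=4 at 6
  Swap: [4, 27, 10, 30, 19, 18, 72]
Step 2: min=10 at 2
  Swap: [4, 10, 27, 30, 19, 18, 72]

After 2 steps: [4, 10, 27, 30, 19, 18, 72]


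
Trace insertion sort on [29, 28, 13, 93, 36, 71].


Initial: [29, 28, 13, 93, 36, 71]
Insert 28: [28, 29, 13, 93, 36, 71]
Insert 13: [13, 28, 29, 93, 36, 71]
Insert 93: [13, 28, 29, 93, 36, 71]
Insert 36: [13, 28, 29, 36, 93, 71]
Insert 71: [13, 28, 29, 36, 71, 93]

Sorted: [13, 28, 29, 36, 71, 93]


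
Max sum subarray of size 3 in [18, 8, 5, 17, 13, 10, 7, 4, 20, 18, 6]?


[0:3]: 31
[1:4]: 30
[2:5]: 35
[3:6]: 40
[4:7]: 30
[5:8]: 21
[6:9]: 31
[7:10]: 42
[8:11]: 44

Max: 44 at [8:11]


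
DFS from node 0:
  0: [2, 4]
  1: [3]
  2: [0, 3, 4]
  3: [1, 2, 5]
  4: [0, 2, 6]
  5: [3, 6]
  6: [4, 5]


Visit 0, push [4, 2]
Visit 2, push [4, 3]
Visit 3, push [5, 1]
Visit 1, push []
Visit 5, push [6]
Visit 6, push [4]
Visit 4, push []

DFS order: [0, 2, 3, 1, 5, 6, 4]


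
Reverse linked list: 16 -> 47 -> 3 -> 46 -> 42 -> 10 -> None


Step 1: curr=16, set curr.next=prev(None) | reversed so far: 16
Step 2: curr=47, set curr.next=prev(16) | reversed so far: 47 -> 16
Step 3: curr=3, set curr.next=prev(47) | reversed so far: 3 -> 47 -> 16
Step 4: curr=46, set curr.next=prev(3) | reversed so far: 46 -> 3 -> 47 -> 16
Step 5: curr=42, set curr.next=prev(46) | reversed so far: 42 -> 46 -> 3 -> 47 -> 16
Step 6: curr=10, set curr.next=prev(42) | reversed so far: 10 -> 42 -> 46 -> 3 -> 47 -> 16

10 -> 42 -> 46 -> 3 -> 47 -> 16 -> None


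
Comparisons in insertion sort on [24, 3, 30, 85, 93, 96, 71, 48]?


Algorithm: insertion sort
Input: [24, 3, 30, 85, 93, 96, 71, 48]
Sorted: [3, 24, 30, 48, 71, 85, 93, 96]

14


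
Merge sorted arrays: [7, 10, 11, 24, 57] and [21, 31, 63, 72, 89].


Take 7 from A
Take 10 from A
Take 11 from A
Take 21 from B
Take 24 from A
Take 31 from B
Take 57 from A

Merged: [7, 10, 11, 21, 24, 31, 57, 63, 72, 89]


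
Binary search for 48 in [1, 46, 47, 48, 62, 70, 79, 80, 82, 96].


Step 1: lo=0, hi=9, mid=4, val=62
Step 2: lo=0, hi=3, mid=1, val=46
Step 3: lo=2, hi=3, mid=2, val=47
Step 4: lo=3, hi=3, mid=3, val=48

Found at index 3


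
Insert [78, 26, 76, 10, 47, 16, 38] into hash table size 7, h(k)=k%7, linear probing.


Insert 78: h=1 -> slot 1
Insert 26: h=5 -> slot 5
Insert 76: h=6 -> slot 6
Insert 10: h=3 -> slot 3
Insert 47: h=5, 2 probes -> slot 0
Insert 16: h=2 -> slot 2
Insert 38: h=3, 1 probes -> slot 4

Table: [47, 78, 16, 10, 38, 26, 76]


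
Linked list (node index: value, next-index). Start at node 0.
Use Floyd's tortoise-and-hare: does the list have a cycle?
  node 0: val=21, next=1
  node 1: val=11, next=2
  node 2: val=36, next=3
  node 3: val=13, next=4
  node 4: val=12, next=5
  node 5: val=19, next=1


Floyd's tortoise (slow, +1) and hare (fast, +2):
  init: slow=0, fast=0
  step 1: slow=1, fast=2
  step 2: slow=2, fast=4
  step 3: slow=3, fast=1
  step 4: slow=4, fast=3
  step 5: slow=5, fast=5
  slow == fast at node 5: cycle detected

Cycle: yes


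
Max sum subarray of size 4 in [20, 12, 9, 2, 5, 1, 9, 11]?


[0:4]: 43
[1:5]: 28
[2:6]: 17
[3:7]: 17
[4:8]: 26

Max: 43 at [0:4]


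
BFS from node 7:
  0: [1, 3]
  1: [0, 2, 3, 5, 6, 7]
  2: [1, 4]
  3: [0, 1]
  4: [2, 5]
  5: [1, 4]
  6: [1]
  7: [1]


Visit 7, enqueue [1]
Visit 1, enqueue [0, 2, 3, 5, 6]
Visit 0, enqueue []
Visit 2, enqueue [4]
Visit 3, enqueue []
Visit 5, enqueue []
Visit 6, enqueue []
Visit 4, enqueue []

BFS order: [7, 1, 0, 2, 3, 5, 6, 4]


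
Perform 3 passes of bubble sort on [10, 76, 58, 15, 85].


Initial: [10, 76, 58, 15, 85]
Pass 1: [10, 58, 15, 76, 85] (2 swaps)
Pass 2: [10, 15, 58, 76, 85] (1 swaps)
Pass 3: [10, 15, 58, 76, 85] (0 swaps)

After 3 passes: [10, 15, 58, 76, 85]


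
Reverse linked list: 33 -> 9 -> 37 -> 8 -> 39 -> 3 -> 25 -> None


Step 1: curr=33, set curr.next=prev(None) | reversed so far: 33
Step 2: curr=9, set curr.next=prev(33) | reversed so far: 9 -> 33
Step 3: curr=37, set curr.next=prev(9) | reversed so far: 37 -> 9 -> 33
Step 4: curr=8, set curr.next=prev(37) | reversed so far: 8 -> 37 -> 9 -> 33
Step 5: curr=39, set curr.next=prev(8) | reversed so far: 39 -> 8 -> 37 -> 9 -> 33
Step 6: curr=3, set curr.next=prev(39) | reversed so far: 3 -> 39 -> 8 -> 37 -> 9 -> 33
Step 7: curr=25, set curr.next=prev(3) | reversed so far: 25 -> 3 -> 39 -> 8 -> 37 -> 9 -> 33

25 -> 3 -> 39 -> 8 -> 37 -> 9 -> 33 -> None


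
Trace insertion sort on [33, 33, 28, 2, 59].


Initial: [33, 33, 28, 2, 59]
Insert 33: [33, 33, 28, 2, 59]
Insert 28: [28, 33, 33, 2, 59]
Insert 2: [2, 28, 33, 33, 59]
Insert 59: [2, 28, 33, 33, 59]

Sorted: [2, 28, 33, 33, 59]


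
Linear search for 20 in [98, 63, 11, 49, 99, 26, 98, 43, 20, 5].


i=0: 98!=20
i=1: 63!=20
i=2: 11!=20
i=3: 49!=20
i=4: 99!=20
i=5: 26!=20
i=6: 98!=20
i=7: 43!=20
i=8: 20==20 found!

Found at 8, 9 comps


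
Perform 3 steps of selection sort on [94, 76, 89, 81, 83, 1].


Initial: [94, 76, 89, 81, 83, 1]
Step 1: min=1 at 5
  Swap: [1, 76, 89, 81, 83, 94]
Step 2: min=76 at 1
  Swap: [1, 76, 89, 81, 83, 94]
Step 3: min=81 at 3
  Swap: [1, 76, 81, 89, 83, 94]

After 3 steps: [1, 76, 81, 89, 83, 94]


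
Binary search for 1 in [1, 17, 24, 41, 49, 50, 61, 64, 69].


Step 1: lo=0, hi=8, mid=4, val=49
Step 2: lo=0, hi=3, mid=1, val=17
Step 3: lo=0, hi=0, mid=0, val=1

Found at index 0


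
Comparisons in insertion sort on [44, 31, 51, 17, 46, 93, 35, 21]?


Algorithm: insertion sort
Input: [44, 31, 51, 17, 46, 93, 35, 21]
Sorted: [17, 21, 31, 35, 44, 46, 51, 93]

20


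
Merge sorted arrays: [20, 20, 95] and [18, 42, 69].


Take 18 from B
Take 20 from A
Take 20 from A
Take 42 from B
Take 69 from B

Merged: [18, 20, 20, 42, 69, 95]


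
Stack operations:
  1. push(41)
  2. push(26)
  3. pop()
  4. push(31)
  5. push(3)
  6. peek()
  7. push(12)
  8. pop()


push(41) -> [41]
push(26) -> [41, 26]
pop()->26, [41]
push(31) -> [41, 31]
push(3) -> [41, 31, 3]
peek()->3
push(12) -> [41, 31, 3, 12]
pop()->12, [41, 31, 3]

Final stack: [41, 31, 3]


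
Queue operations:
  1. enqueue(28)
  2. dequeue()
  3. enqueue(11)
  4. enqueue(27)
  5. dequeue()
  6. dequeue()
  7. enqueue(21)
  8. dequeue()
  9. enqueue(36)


enqueue(28) -> [28]
dequeue()->28, []
enqueue(11) -> [11]
enqueue(27) -> [11, 27]
dequeue()->11, [27]
dequeue()->27, []
enqueue(21) -> [21]
dequeue()->21, []
enqueue(36) -> [36]

Final queue: [36]


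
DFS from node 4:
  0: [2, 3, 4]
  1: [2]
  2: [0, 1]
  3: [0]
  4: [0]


Visit 4, push [0]
Visit 0, push [3, 2]
Visit 2, push [1]
Visit 1, push []
Visit 3, push []

DFS order: [4, 0, 2, 1, 3]


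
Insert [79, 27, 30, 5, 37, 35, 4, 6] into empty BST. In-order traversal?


Insert 79: root
Insert 27: L from 79
Insert 30: L from 79 -> R from 27
Insert 5: L from 79 -> L from 27
Insert 37: L from 79 -> R from 27 -> R from 30
Insert 35: L from 79 -> R from 27 -> R from 30 -> L from 37
Insert 4: L from 79 -> L from 27 -> L from 5
Insert 6: L from 79 -> L from 27 -> R from 5

In-order: [4, 5, 6, 27, 30, 35, 37, 79]


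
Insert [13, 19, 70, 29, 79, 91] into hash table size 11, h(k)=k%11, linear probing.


Insert 13: h=2 -> slot 2
Insert 19: h=8 -> slot 8
Insert 70: h=4 -> slot 4
Insert 29: h=7 -> slot 7
Insert 79: h=2, 1 probes -> slot 3
Insert 91: h=3, 2 probes -> slot 5

Table: [None, None, 13, 79, 70, 91, None, 29, 19, None, None]


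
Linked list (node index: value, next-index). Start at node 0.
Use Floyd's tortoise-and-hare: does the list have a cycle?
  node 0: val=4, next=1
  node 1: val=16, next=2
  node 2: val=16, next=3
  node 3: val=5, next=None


Floyd's tortoise (slow, +1) and hare (fast, +2):
  init: slow=0, fast=0
  step 1: slow=1, fast=2
  step 2: fast 2->3->None, no cycle

Cycle: no


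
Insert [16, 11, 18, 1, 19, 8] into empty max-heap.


Insert 16: [16]
Insert 11: [16, 11]
Insert 18: [18, 11, 16]
Insert 1: [18, 11, 16, 1]
Insert 19: [19, 18, 16, 1, 11]
Insert 8: [19, 18, 16, 1, 11, 8]

Final heap: [19, 18, 16, 1, 11, 8]


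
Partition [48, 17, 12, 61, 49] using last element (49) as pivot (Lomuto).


Pivot: 49
  48 <= 49: advance i (no swap)
  17 <= 49: advance i (no swap)
  12 <= 49: advance i (no swap)
Place pivot at 3: [48, 17, 12, 49, 61]

Partitioned: [48, 17, 12, 49, 61]


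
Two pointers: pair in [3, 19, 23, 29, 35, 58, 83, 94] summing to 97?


lo=0(3)+hi=7(94)=97

Yes: 3+94=97


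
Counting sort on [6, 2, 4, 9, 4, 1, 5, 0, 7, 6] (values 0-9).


Input: [6, 2, 4, 9, 4, 1, 5, 0, 7, 6]
Counts: [1, 1, 1, 0, 2, 1, 2, 1, 0, 1]

Sorted: [0, 1, 2, 4, 4, 5, 6, 6, 7, 9]


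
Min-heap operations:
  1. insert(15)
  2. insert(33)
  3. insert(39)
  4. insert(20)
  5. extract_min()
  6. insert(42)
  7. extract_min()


insert(15) -> [15]
insert(33) -> [15, 33]
insert(39) -> [15, 33, 39]
insert(20) -> [15, 20, 39, 33]
extract_min()->15, [20, 33, 39]
insert(42) -> [20, 33, 39, 42]
extract_min()->20, [33, 42, 39]

Final heap: [33, 42, 39]


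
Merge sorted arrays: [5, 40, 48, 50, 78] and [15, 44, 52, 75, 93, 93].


Take 5 from A
Take 15 from B
Take 40 from A
Take 44 from B
Take 48 from A
Take 50 from A
Take 52 from B
Take 75 from B
Take 78 from A

Merged: [5, 15, 40, 44, 48, 50, 52, 75, 78, 93, 93]


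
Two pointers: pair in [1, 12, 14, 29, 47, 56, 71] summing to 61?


lo=0(1)+hi=6(71)=72
lo=0(1)+hi=5(56)=57
lo=1(12)+hi=5(56)=68
lo=1(12)+hi=4(47)=59
lo=2(14)+hi=4(47)=61

Yes: 14+47=61


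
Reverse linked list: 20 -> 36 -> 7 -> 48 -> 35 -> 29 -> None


Step 1: curr=20, set curr.next=prev(None) | reversed so far: 20
Step 2: curr=36, set curr.next=prev(20) | reversed so far: 36 -> 20
Step 3: curr=7, set curr.next=prev(36) | reversed so far: 7 -> 36 -> 20
Step 4: curr=48, set curr.next=prev(7) | reversed so far: 48 -> 7 -> 36 -> 20
Step 5: curr=35, set curr.next=prev(48) | reversed so far: 35 -> 48 -> 7 -> 36 -> 20
Step 6: curr=29, set curr.next=prev(35) | reversed so far: 29 -> 35 -> 48 -> 7 -> 36 -> 20

29 -> 35 -> 48 -> 7 -> 36 -> 20 -> None


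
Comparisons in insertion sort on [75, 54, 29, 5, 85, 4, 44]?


Algorithm: insertion sort
Input: [75, 54, 29, 5, 85, 4, 44]
Sorted: [4, 5, 29, 44, 54, 75, 85]

16


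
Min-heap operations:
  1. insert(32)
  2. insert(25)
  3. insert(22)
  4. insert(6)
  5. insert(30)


insert(32) -> [32]
insert(25) -> [25, 32]
insert(22) -> [22, 32, 25]
insert(6) -> [6, 22, 25, 32]
insert(30) -> [6, 22, 25, 32, 30]

Final heap: [6, 22, 25, 32, 30]


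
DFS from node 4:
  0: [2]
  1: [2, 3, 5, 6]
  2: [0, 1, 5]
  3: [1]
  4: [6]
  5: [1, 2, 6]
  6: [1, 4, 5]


Visit 4, push [6]
Visit 6, push [5, 1]
Visit 1, push [5, 3, 2]
Visit 2, push [5, 0]
Visit 0, push []
Visit 5, push []
Visit 3, push []

DFS order: [4, 6, 1, 2, 0, 5, 3]


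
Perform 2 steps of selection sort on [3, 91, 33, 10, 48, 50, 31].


Initial: [3, 91, 33, 10, 48, 50, 31]
Step 1: min=3 at 0
  Swap: [3, 91, 33, 10, 48, 50, 31]
Step 2: min=10 at 3
  Swap: [3, 10, 33, 91, 48, 50, 31]

After 2 steps: [3, 10, 33, 91, 48, 50, 31]


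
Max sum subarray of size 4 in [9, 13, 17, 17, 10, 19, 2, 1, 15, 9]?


[0:4]: 56
[1:5]: 57
[2:6]: 63
[3:7]: 48
[4:8]: 32
[5:9]: 37
[6:10]: 27

Max: 63 at [2:6]


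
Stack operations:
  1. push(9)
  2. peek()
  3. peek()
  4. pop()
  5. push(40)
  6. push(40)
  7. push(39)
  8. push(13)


push(9) -> [9]
peek()->9
peek()->9
pop()->9, []
push(40) -> [40]
push(40) -> [40, 40]
push(39) -> [40, 40, 39]
push(13) -> [40, 40, 39, 13]

Final stack: [40, 40, 39, 13]


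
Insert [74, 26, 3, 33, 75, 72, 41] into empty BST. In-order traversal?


Insert 74: root
Insert 26: L from 74
Insert 3: L from 74 -> L from 26
Insert 33: L from 74 -> R from 26
Insert 75: R from 74
Insert 72: L from 74 -> R from 26 -> R from 33
Insert 41: L from 74 -> R from 26 -> R from 33 -> L from 72

In-order: [3, 26, 33, 41, 72, 74, 75]


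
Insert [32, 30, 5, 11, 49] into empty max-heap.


Insert 32: [32]
Insert 30: [32, 30]
Insert 5: [32, 30, 5]
Insert 11: [32, 30, 5, 11]
Insert 49: [49, 32, 5, 11, 30]

Final heap: [49, 32, 5, 11, 30]


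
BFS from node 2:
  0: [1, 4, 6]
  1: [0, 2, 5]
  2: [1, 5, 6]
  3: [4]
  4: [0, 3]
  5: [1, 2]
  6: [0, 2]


Visit 2, enqueue [1, 5, 6]
Visit 1, enqueue [0]
Visit 5, enqueue []
Visit 6, enqueue []
Visit 0, enqueue [4]
Visit 4, enqueue [3]
Visit 3, enqueue []

BFS order: [2, 1, 5, 6, 0, 4, 3]


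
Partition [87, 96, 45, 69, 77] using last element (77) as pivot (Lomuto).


Pivot: 77
  45 <= 77: swap -> [45, 96, 87, 69, 77]
  69 <= 77: swap -> [45, 69, 87, 96, 77]
Place pivot at 2: [45, 69, 77, 96, 87]

Partitioned: [45, 69, 77, 96, 87]


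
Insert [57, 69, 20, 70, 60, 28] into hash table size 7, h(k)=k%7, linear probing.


Insert 57: h=1 -> slot 1
Insert 69: h=6 -> slot 6
Insert 20: h=6, 1 probes -> slot 0
Insert 70: h=0, 2 probes -> slot 2
Insert 60: h=4 -> slot 4
Insert 28: h=0, 3 probes -> slot 3

Table: [20, 57, 70, 28, 60, None, 69]


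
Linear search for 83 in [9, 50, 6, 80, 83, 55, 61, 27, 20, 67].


i=0: 9!=83
i=1: 50!=83
i=2: 6!=83
i=3: 80!=83
i=4: 83==83 found!

Found at 4, 5 comps


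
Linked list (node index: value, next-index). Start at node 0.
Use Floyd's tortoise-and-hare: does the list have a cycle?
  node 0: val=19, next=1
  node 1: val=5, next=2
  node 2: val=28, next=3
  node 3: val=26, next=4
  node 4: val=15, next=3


Floyd's tortoise (slow, +1) and hare (fast, +2):
  init: slow=0, fast=0
  step 1: slow=1, fast=2
  step 2: slow=2, fast=4
  step 3: slow=3, fast=4
  step 4: slow=4, fast=4
  slow == fast at node 4: cycle detected

Cycle: yes


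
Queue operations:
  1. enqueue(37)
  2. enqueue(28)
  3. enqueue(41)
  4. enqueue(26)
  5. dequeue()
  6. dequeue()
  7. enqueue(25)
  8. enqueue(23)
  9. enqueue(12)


enqueue(37) -> [37]
enqueue(28) -> [37, 28]
enqueue(41) -> [37, 28, 41]
enqueue(26) -> [37, 28, 41, 26]
dequeue()->37, [28, 41, 26]
dequeue()->28, [41, 26]
enqueue(25) -> [41, 26, 25]
enqueue(23) -> [41, 26, 25, 23]
enqueue(12) -> [41, 26, 25, 23, 12]

Final queue: [41, 26, 25, 23, 12]


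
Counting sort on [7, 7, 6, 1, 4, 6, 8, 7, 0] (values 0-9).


Input: [7, 7, 6, 1, 4, 6, 8, 7, 0]
Counts: [1, 1, 0, 0, 1, 0, 2, 3, 1, 0]

Sorted: [0, 1, 4, 6, 6, 7, 7, 7, 8]


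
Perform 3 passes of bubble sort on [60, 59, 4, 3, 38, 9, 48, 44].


Initial: [60, 59, 4, 3, 38, 9, 48, 44]
Pass 1: [59, 4, 3, 38, 9, 48, 44, 60] (7 swaps)
Pass 2: [4, 3, 38, 9, 48, 44, 59, 60] (6 swaps)
Pass 3: [3, 4, 9, 38, 44, 48, 59, 60] (3 swaps)

After 3 passes: [3, 4, 9, 38, 44, 48, 59, 60]


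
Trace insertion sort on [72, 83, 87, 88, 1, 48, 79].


Initial: [72, 83, 87, 88, 1, 48, 79]
Insert 83: [72, 83, 87, 88, 1, 48, 79]
Insert 87: [72, 83, 87, 88, 1, 48, 79]
Insert 88: [72, 83, 87, 88, 1, 48, 79]
Insert 1: [1, 72, 83, 87, 88, 48, 79]
Insert 48: [1, 48, 72, 83, 87, 88, 79]
Insert 79: [1, 48, 72, 79, 83, 87, 88]

Sorted: [1, 48, 72, 79, 83, 87, 88]


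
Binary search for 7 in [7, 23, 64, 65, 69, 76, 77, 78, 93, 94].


Step 1: lo=0, hi=9, mid=4, val=69
Step 2: lo=0, hi=3, mid=1, val=23
Step 3: lo=0, hi=0, mid=0, val=7

Found at index 0


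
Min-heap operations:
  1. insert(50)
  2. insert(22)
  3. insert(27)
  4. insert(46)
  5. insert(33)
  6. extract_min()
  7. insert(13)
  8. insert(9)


insert(50) -> [50]
insert(22) -> [22, 50]
insert(27) -> [22, 50, 27]
insert(46) -> [22, 46, 27, 50]
insert(33) -> [22, 33, 27, 50, 46]
extract_min()->22, [27, 33, 46, 50]
insert(13) -> [13, 27, 46, 50, 33]
insert(9) -> [9, 27, 13, 50, 33, 46]

Final heap: [9, 27, 13, 50, 33, 46]


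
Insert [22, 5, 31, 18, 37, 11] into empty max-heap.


Insert 22: [22]
Insert 5: [22, 5]
Insert 31: [31, 5, 22]
Insert 18: [31, 18, 22, 5]
Insert 37: [37, 31, 22, 5, 18]
Insert 11: [37, 31, 22, 5, 18, 11]

Final heap: [37, 31, 22, 5, 18, 11]


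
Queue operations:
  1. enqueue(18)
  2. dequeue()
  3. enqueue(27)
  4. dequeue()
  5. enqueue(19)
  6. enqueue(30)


enqueue(18) -> [18]
dequeue()->18, []
enqueue(27) -> [27]
dequeue()->27, []
enqueue(19) -> [19]
enqueue(30) -> [19, 30]

Final queue: [19, 30]


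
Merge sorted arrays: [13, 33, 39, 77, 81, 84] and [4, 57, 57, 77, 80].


Take 4 from B
Take 13 from A
Take 33 from A
Take 39 from A
Take 57 from B
Take 57 from B
Take 77 from A
Take 77 from B
Take 80 from B

Merged: [4, 13, 33, 39, 57, 57, 77, 77, 80, 81, 84]


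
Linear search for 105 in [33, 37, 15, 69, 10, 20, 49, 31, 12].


i=0: 33!=105
i=1: 37!=105
i=2: 15!=105
i=3: 69!=105
i=4: 10!=105
i=5: 20!=105
i=6: 49!=105
i=7: 31!=105
i=8: 12!=105

Not found, 9 comps


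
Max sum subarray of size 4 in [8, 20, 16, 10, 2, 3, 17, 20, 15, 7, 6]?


[0:4]: 54
[1:5]: 48
[2:6]: 31
[3:7]: 32
[4:8]: 42
[5:9]: 55
[6:10]: 59
[7:11]: 48

Max: 59 at [6:10]


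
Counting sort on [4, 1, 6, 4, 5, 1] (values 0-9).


Input: [4, 1, 6, 4, 5, 1]
Counts: [0, 2, 0, 0, 2, 1, 1, 0, 0, 0]

Sorted: [1, 1, 4, 4, 5, 6]


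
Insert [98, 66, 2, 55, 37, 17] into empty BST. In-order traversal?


Insert 98: root
Insert 66: L from 98
Insert 2: L from 98 -> L from 66
Insert 55: L from 98 -> L from 66 -> R from 2
Insert 37: L from 98 -> L from 66 -> R from 2 -> L from 55
Insert 17: L from 98 -> L from 66 -> R from 2 -> L from 55 -> L from 37

In-order: [2, 17, 37, 55, 66, 98]


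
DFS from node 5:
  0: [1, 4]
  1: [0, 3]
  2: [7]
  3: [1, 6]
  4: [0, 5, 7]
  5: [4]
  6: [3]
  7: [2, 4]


Visit 5, push [4]
Visit 4, push [7, 0]
Visit 0, push [1]
Visit 1, push [3]
Visit 3, push [6]
Visit 6, push []
Visit 7, push [2]
Visit 2, push []

DFS order: [5, 4, 0, 1, 3, 6, 7, 2]


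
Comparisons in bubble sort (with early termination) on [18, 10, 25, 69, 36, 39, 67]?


Algorithm: bubble sort (with early termination)
Input: [18, 10, 25, 69, 36, 39, 67]
Sorted: [10, 18, 25, 36, 39, 67, 69]

11


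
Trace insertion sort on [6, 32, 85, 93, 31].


Initial: [6, 32, 85, 93, 31]
Insert 32: [6, 32, 85, 93, 31]
Insert 85: [6, 32, 85, 93, 31]
Insert 93: [6, 32, 85, 93, 31]
Insert 31: [6, 31, 32, 85, 93]

Sorted: [6, 31, 32, 85, 93]


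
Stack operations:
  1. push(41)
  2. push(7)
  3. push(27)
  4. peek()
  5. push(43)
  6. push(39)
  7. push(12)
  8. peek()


push(41) -> [41]
push(7) -> [41, 7]
push(27) -> [41, 7, 27]
peek()->27
push(43) -> [41, 7, 27, 43]
push(39) -> [41, 7, 27, 43, 39]
push(12) -> [41, 7, 27, 43, 39, 12]
peek()->12

Final stack: [41, 7, 27, 43, 39, 12]


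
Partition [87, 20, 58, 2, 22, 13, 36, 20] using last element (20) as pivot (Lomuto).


Pivot: 20
  20 <= 20: swap -> [20, 87, 58, 2, 22, 13, 36, 20]
  2 <= 20: swap -> [20, 2, 58, 87, 22, 13, 36, 20]
  13 <= 20: swap -> [20, 2, 13, 87, 22, 58, 36, 20]
Place pivot at 3: [20, 2, 13, 20, 22, 58, 36, 87]

Partitioned: [20, 2, 13, 20, 22, 58, 36, 87]


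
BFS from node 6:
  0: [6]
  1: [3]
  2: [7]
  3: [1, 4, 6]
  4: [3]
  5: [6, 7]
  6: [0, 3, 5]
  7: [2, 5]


Visit 6, enqueue [0, 3, 5]
Visit 0, enqueue []
Visit 3, enqueue [1, 4]
Visit 5, enqueue [7]
Visit 1, enqueue []
Visit 4, enqueue []
Visit 7, enqueue [2]
Visit 2, enqueue []

BFS order: [6, 0, 3, 5, 1, 4, 7, 2]


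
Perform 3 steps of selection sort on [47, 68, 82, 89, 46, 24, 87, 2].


Initial: [47, 68, 82, 89, 46, 24, 87, 2]
Step 1: min=2 at 7
  Swap: [2, 68, 82, 89, 46, 24, 87, 47]
Step 2: min=24 at 5
  Swap: [2, 24, 82, 89, 46, 68, 87, 47]
Step 3: min=46 at 4
  Swap: [2, 24, 46, 89, 82, 68, 87, 47]

After 3 steps: [2, 24, 46, 89, 82, 68, 87, 47]


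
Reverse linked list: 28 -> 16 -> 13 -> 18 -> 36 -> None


Step 1: curr=28, set curr.next=prev(None) | reversed so far: 28
Step 2: curr=16, set curr.next=prev(28) | reversed so far: 16 -> 28
Step 3: curr=13, set curr.next=prev(16) | reversed so far: 13 -> 16 -> 28
Step 4: curr=18, set curr.next=prev(13) | reversed so far: 18 -> 13 -> 16 -> 28
Step 5: curr=36, set curr.next=prev(18) | reversed so far: 36 -> 18 -> 13 -> 16 -> 28

36 -> 18 -> 13 -> 16 -> 28 -> None


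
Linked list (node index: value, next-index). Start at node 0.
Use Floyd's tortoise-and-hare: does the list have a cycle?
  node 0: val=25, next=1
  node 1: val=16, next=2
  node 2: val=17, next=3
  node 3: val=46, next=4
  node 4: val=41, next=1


Floyd's tortoise (slow, +1) and hare (fast, +2):
  init: slow=0, fast=0
  step 1: slow=1, fast=2
  step 2: slow=2, fast=4
  step 3: slow=3, fast=2
  step 4: slow=4, fast=4
  slow == fast at node 4: cycle detected

Cycle: yes


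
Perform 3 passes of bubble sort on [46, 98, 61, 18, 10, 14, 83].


Initial: [46, 98, 61, 18, 10, 14, 83]
Pass 1: [46, 61, 18, 10, 14, 83, 98] (5 swaps)
Pass 2: [46, 18, 10, 14, 61, 83, 98] (3 swaps)
Pass 3: [18, 10, 14, 46, 61, 83, 98] (3 swaps)

After 3 passes: [18, 10, 14, 46, 61, 83, 98]


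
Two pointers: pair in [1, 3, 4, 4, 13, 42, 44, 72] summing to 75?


lo=0(1)+hi=7(72)=73
lo=1(3)+hi=7(72)=75

Yes: 3+72=75


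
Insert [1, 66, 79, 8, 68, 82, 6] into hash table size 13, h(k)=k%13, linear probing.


Insert 1: h=1 -> slot 1
Insert 66: h=1, 1 probes -> slot 2
Insert 79: h=1, 2 probes -> slot 3
Insert 8: h=8 -> slot 8
Insert 68: h=3, 1 probes -> slot 4
Insert 82: h=4, 1 probes -> slot 5
Insert 6: h=6 -> slot 6

Table: [None, 1, 66, 79, 68, 82, 6, None, 8, None, None, None, None]


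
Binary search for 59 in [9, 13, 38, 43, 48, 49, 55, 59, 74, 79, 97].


Step 1: lo=0, hi=10, mid=5, val=49
Step 2: lo=6, hi=10, mid=8, val=74
Step 3: lo=6, hi=7, mid=6, val=55
Step 4: lo=7, hi=7, mid=7, val=59

Found at index 7


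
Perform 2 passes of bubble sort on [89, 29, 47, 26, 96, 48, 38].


Initial: [89, 29, 47, 26, 96, 48, 38]
Pass 1: [29, 47, 26, 89, 48, 38, 96] (5 swaps)
Pass 2: [29, 26, 47, 48, 38, 89, 96] (3 swaps)

After 2 passes: [29, 26, 47, 48, 38, 89, 96]


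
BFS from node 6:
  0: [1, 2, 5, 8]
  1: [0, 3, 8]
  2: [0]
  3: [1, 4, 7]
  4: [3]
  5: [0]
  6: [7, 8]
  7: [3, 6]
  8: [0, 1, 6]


Visit 6, enqueue [7, 8]
Visit 7, enqueue [3]
Visit 8, enqueue [0, 1]
Visit 3, enqueue [4]
Visit 0, enqueue [2, 5]
Visit 1, enqueue []
Visit 4, enqueue []
Visit 2, enqueue []
Visit 5, enqueue []

BFS order: [6, 7, 8, 3, 0, 1, 4, 2, 5]


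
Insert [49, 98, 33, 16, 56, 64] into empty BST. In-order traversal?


Insert 49: root
Insert 98: R from 49
Insert 33: L from 49
Insert 16: L from 49 -> L from 33
Insert 56: R from 49 -> L from 98
Insert 64: R from 49 -> L from 98 -> R from 56

In-order: [16, 33, 49, 56, 64, 98]


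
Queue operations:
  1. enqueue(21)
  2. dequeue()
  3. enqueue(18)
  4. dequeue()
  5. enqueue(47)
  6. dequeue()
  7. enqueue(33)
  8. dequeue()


enqueue(21) -> [21]
dequeue()->21, []
enqueue(18) -> [18]
dequeue()->18, []
enqueue(47) -> [47]
dequeue()->47, []
enqueue(33) -> [33]
dequeue()->33, []

Final queue: []


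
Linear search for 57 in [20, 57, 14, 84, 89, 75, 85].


i=0: 20!=57
i=1: 57==57 found!

Found at 1, 2 comps


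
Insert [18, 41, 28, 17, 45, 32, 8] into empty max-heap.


Insert 18: [18]
Insert 41: [41, 18]
Insert 28: [41, 18, 28]
Insert 17: [41, 18, 28, 17]
Insert 45: [45, 41, 28, 17, 18]
Insert 32: [45, 41, 32, 17, 18, 28]
Insert 8: [45, 41, 32, 17, 18, 28, 8]

Final heap: [45, 41, 32, 17, 18, 28, 8]


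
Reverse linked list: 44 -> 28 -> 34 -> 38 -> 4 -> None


Step 1: curr=44, set curr.next=prev(None) | reversed so far: 44
Step 2: curr=28, set curr.next=prev(44) | reversed so far: 28 -> 44
Step 3: curr=34, set curr.next=prev(28) | reversed so far: 34 -> 28 -> 44
Step 4: curr=38, set curr.next=prev(34) | reversed so far: 38 -> 34 -> 28 -> 44
Step 5: curr=4, set curr.next=prev(38) | reversed so far: 4 -> 38 -> 34 -> 28 -> 44

4 -> 38 -> 34 -> 28 -> 44 -> None


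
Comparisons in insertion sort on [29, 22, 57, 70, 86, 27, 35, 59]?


Algorithm: insertion sort
Input: [29, 22, 57, 70, 86, 27, 35, 59]
Sorted: [22, 27, 29, 35, 57, 59, 70, 86]

16


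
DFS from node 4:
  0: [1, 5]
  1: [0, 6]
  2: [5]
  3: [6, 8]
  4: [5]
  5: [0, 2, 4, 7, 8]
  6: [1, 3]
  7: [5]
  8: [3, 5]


Visit 4, push [5]
Visit 5, push [8, 7, 2, 0]
Visit 0, push [1]
Visit 1, push [6]
Visit 6, push [3]
Visit 3, push [8]
Visit 8, push []
Visit 2, push []
Visit 7, push []

DFS order: [4, 5, 0, 1, 6, 3, 8, 2, 7]


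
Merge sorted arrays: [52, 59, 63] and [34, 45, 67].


Take 34 from B
Take 45 from B
Take 52 from A
Take 59 from A
Take 63 from A

Merged: [34, 45, 52, 59, 63, 67]


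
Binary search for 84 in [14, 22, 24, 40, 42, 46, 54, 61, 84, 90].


Step 1: lo=0, hi=9, mid=4, val=42
Step 2: lo=5, hi=9, mid=7, val=61
Step 3: lo=8, hi=9, mid=8, val=84

Found at index 8


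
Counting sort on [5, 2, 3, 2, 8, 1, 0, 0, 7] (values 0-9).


Input: [5, 2, 3, 2, 8, 1, 0, 0, 7]
Counts: [2, 1, 2, 1, 0, 1, 0, 1, 1, 0]

Sorted: [0, 0, 1, 2, 2, 3, 5, 7, 8]


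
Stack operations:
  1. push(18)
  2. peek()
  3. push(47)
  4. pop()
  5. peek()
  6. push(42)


push(18) -> [18]
peek()->18
push(47) -> [18, 47]
pop()->47, [18]
peek()->18
push(42) -> [18, 42]

Final stack: [18, 42]


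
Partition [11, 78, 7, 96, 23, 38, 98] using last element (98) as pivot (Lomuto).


Pivot: 98
  11 <= 98: advance i (no swap)
  78 <= 98: advance i (no swap)
  7 <= 98: advance i (no swap)
  96 <= 98: advance i (no swap)
  23 <= 98: advance i (no swap)
  38 <= 98: advance i (no swap)
Place pivot at 6: [11, 78, 7, 96, 23, 38, 98]

Partitioned: [11, 78, 7, 96, 23, 38, 98]


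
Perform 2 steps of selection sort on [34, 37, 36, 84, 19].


Initial: [34, 37, 36, 84, 19]
Step 1: min=19 at 4
  Swap: [19, 37, 36, 84, 34]
Step 2: min=34 at 4
  Swap: [19, 34, 36, 84, 37]

After 2 steps: [19, 34, 36, 84, 37]


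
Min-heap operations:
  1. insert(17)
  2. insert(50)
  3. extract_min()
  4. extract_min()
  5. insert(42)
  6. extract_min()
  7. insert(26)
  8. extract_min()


insert(17) -> [17]
insert(50) -> [17, 50]
extract_min()->17, [50]
extract_min()->50, []
insert(42) -> [42]
extract_min()->42, []
insert(26) -> [26]
extract_min()->26, []

Final heap: []


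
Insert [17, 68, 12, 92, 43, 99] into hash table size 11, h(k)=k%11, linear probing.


Insert 17: h=6 -> slot 6
Insert 68: h=2 -> slot 2
Insert 12: h=1 -> slot 1
Insert 92: h=4 -> slot 4
Insert 43: h=10 -> slot 10
Insert 99: h=0 -> slot 0

Table: [99, 12, 68, None, 92, None, 17, None, None, None, 43]


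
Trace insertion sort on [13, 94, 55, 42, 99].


Initial: [13, 94, 55, 42, 99]
Insert 94: [13, 94, 55, 42, 99]
Insert 55: [13, 55, 94, 42, 99]
Insert 42: [13, 42, 55, 94, 99]
Insert 99: [13, 42, 55, 94, 99]

Sorted: [13, 42, 55, 94, 99]


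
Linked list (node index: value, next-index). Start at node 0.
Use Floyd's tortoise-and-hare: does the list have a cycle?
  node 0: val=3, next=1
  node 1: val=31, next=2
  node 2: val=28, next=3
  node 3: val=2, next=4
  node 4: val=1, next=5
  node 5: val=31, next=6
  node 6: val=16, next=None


Floyd's tortoise (slow, +1) and hare (fast, +2):
  init: slow=0, fast=0
  step 1: slow=1, fast=2
  step 2: slow=2, fast=4
  step 3: slow=3, fast=6
  step 4: fast -> None, no cycle

Cycle: no


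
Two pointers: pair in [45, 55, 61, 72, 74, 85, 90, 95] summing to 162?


lo=0(45)+hi=7(95)=140
lo=1(55)+hi=7(95)=150
lo=2(61)+hi=7(95)=156
lo=3(72)+hi=7(95)=167
lo=3(72)+hi=6(90)=162

Yes: 72+90=162


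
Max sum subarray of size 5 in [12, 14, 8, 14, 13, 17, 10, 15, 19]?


[0:5]: 61
[1:6]: 66
[2:7]: 62
[3:8]: 69
[4:9]: 74

Max: 74 at [4:9]


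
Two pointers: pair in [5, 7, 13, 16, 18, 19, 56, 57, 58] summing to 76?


lo=0(5)+hi=8(58)=63
lo=1(7)+hi=8(58)=65
lo=2(13)+hi=8(58)=71
lo=3(16)+hi=8(58)=74
lo=4(18)+hi=8(58)=76

Yes: 18+58=76


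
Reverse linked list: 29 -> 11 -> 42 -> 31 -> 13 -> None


Step 1: curr=29, set curr.next=prev(None) | reversed so far: 29
Step 2: curr=11, set curr.next=prev(29) | reversed so far: 11 -> 29
Step 3: curr=42, set curr.next=prev(11) | reversed so far: 42 -> 11 -> 29
Step 4: curr=31, set curr.next=prev(42) | reversed so far: 31 -> 42 -> 11 -> 29
Step 5: curr=13, set curr.next=prev(31) | reversed so far: 13 -> 31 -> 42 -> 11 -> 29

13 -> 31 -> 42 -> 11 -> 29 -> None


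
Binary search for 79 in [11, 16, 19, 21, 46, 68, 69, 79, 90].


Step 1: lo=0, hi=8, mid=4, val=46
Step 2: lo=5, hi=8, mid=6, val=69
Step 3: lo=7, hi=8, mid=7, val=79

Found at index 7


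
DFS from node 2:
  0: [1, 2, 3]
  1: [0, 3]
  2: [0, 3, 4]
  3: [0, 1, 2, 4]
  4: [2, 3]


Visit 2, push [4, 3, 0]
Visit 0, push [3, 1]
Visit 1, push [3]
Visit 3, push [4]
Visit 4, push []

DFS order: [2, 0, 1, 3, 4]


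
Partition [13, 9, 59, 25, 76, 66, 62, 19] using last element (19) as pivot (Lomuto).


Pivot: 19
  13 <= 19: advance i (no swap)
  9 <= 19: advance i (no swap)
Place pivot at 2: [13, 9, 19, 25, 76, 66, 62, 59]

Partitioned: [13, 9, 19, 25, 76, 66, 62, 59]


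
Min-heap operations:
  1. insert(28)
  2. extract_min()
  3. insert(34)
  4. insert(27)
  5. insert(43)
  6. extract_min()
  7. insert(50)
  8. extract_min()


insert(28) -> [28]
extract_min()->28, []
insert(34) -> [34]
insert(27) -> [27, 34]
insert(43) -> [27, 34, 43]
extract_min()->27, [34, 43]
insert(50) -> [34, 43, 50]
extract_min()->34, [43, 50]

Final heap: [43, 50]


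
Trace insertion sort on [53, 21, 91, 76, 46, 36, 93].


Initial: [53, 21, 91, 76, 46, 36, 93]
Insert 21: [21, 53, 91, 76, 46, 36, 93]
Insert 91: [21, 53, 91, 76, 46, 36, 93]
Insert 76: [21, 53, 76, 91, 46, 36, 93]
Insert 46: [21, 46, 53, 76, 91, 36, 93]
Insert 36: [21, 36, 46, 53, 76, 91, 93]
Insert 93: [21, 36, 46, 53, 76, 91, 93]

Sorted: [21, 36, 46, 53, 76, 91, 93]


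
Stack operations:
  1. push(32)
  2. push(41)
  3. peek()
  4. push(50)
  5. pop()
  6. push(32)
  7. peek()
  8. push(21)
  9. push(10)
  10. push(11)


push(32) -> [32]
push(41) -> [32, 41]
peek()->41
push(50) -> [32, 41, 50]
pop()->50, [32, 41]
push(32) -> [32, 41, 32]
peek()->32
push(21) -> [32, 41, 32, 21]
push(10) -> [32, 41, 32, 21, 10]
push(11) -> [32, 41, 32, 21, 10, 11]

Final stack: [32, 41, 32, 21, 10, 11]


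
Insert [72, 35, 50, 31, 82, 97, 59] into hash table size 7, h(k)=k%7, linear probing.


Insert 72: h=2 -> slot 2
Insert 35: h=0 -> slot 0
Insert 50: h=1 -> slot 1
Insert 31: h=3 -> slot 3
Insert 82: h=5 -> slot 5
Insert 97: h=6 -> slot 6
Insert 59: h=3, 1 probes -> slot 4

Table: [35, 50, 72, 31, 59, 82, 97]


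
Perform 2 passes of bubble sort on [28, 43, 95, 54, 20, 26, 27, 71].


Initial: [28, 43, 95, 54, 20, 26, 27, 71]
Pass 1: [28, 43, 54, 20, 26, 27, 71, 95] (5 swaps)
Pass 2: [28, 43, 20, 26, 27, 54, 71, 95] (3 swaps)

After 2 passes: [28, 43, 20, 26, 27, 54, 71, 95]


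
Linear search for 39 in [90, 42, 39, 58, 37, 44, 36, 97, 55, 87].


i=0: 90!=39
i=1: 42!=39
i=2: 39==39 found!

Found at 2, 3 comps


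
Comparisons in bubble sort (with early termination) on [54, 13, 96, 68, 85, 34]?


Algorithm: bubble sort (with early termination)
Input: [54, 13, 96, 68, 85, 34]
Sorted: [13, 34, 54, 68, 85, 96]

15


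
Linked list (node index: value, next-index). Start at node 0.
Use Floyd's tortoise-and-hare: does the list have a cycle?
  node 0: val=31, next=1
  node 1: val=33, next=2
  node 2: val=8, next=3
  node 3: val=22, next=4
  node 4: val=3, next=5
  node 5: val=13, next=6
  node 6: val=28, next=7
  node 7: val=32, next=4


Floyd's tortoise (slow, +1) and hare (fast, +2):
  init: slow=0, fast=0
  step 1: slow=1, fast=2
  step 2: slow=2, fast=4
  step 3: slow=3, fast=6
  step 4: slow=4, fast=4
  slow == fast at node 4: cycle detected

Cycle: yes


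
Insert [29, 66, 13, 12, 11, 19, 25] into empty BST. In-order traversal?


Insert 29: root
Insert 66: R from 29
Insert 13: L from 29
Insert 12: L from 29 -> L from 13
Insert 11: L from 29 -> L from 13 -> L from 12
Insert 19: L from 29 -> R from 13
Insert 25: L from 29 -> R from 13 -> R from 19

In-order: [11, 12, 13, 19, 25, 29, 66]


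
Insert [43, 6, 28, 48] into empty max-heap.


Insert 43: [43]
Insert 6: [43, 6]
Insert 28: [43, 6, 28]
Insert 48: [48, 43, 28, 6]

Final heap: [48, 43, 28, 6]


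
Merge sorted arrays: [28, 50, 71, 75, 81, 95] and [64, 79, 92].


Take 28 from A
Take 50 from A
Take 64 from B
Take 71 from A
Take 75 from A
Take 79 from B
Take 81 from A
Take 92 from B

Merged: [28, 50, 64, 71, 75, 79, 81, 92, 95]


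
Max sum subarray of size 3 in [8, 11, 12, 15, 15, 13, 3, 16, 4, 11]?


[0:3]: 31
[1:4]: 38
[2:5]: 42
[3:6]: 43
[4:7]: 31
[5:8]: 32
[6:9]: 23
[7:10]: 31

Max: 43 at [3:6]


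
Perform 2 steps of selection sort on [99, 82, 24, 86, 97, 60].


Initial: [99, 82, 24, 86, 97, 60]
Step 1: min=24 at 2
  Swap: [24, 82, 99, 86, 97, 60]
Step 2: min=60 at 5
  Swap: [24, 60, 99, 86, 97, 82]

After 2 steps: [24, 60, 99, 86, 97, 82]


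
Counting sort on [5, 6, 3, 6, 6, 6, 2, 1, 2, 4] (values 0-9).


Input: [5, 6, 3, 6, 6, 6, 2, 1, 2, 4]
Counts: [0, 1, 2, 1, 1, 1, 4, 0, 0, 0]

Sorted: [1, 2, 2, 3, 4, 5, 6, 6, 6, 6]


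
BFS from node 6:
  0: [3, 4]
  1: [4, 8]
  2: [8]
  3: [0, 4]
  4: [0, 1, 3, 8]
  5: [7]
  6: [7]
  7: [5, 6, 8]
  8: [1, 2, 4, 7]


Visit 6, enqueue [7]
Visit 7, enqueue [5, 8]
Visit 5, enqueue []
Visit 8, enqueue [1, 2, 4]
Visit 1, enqueue []
Visit 2, enqueue []
Visit 4, enqueue [0, 3]
Visit 0, enqueue []
Visit 3, enqueue []

BFS order: [6, 7, 5, 8, 1, 2, 4, 0, 3]


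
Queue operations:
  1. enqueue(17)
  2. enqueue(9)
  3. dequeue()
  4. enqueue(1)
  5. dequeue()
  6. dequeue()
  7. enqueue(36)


enqueue(17) -> [17]
enqueue(9) -> [17, 9]
dequeue()->17, [9]
enqueue(1) -> [9, 1]
dequeue()->9, [1]
dequeue()->1, []
enqueue(36) -> [36]

Final queue: [36]


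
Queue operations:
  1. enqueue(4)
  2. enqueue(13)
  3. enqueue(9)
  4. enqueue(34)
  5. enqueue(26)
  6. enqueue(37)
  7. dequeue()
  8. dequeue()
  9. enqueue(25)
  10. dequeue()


enqueue(4) -> [4]
enqueue(13) -> [4, 13]
enqueue(9) -> [4, 13, 9]
enqueue(34) -> [4, 13, 9, 34]
enqueue(26) -> [4, 13, 9, 34, 26]
enqueue(37) -> [4, 13, 9, 34, 26, 37]
dequeue()->4, [13, 9, 34, 26, 37]
dequeue()->13, [9, 34, 26, 37]
enqueue(25) -> [9, 34, 26, 37, 25]
dequeue()->9, [34, 26, 37, 25]

Final queue: [34, 26, 37, 25]


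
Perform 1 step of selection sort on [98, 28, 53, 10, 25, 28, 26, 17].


Initial: [98, 28, 53, 10, 25, 28, 26, 17]
Step 1: min=10 at 3
  Swap: [10, 28, 53, 98, 25, 28, 26, 17]

After 1 step: [10, 28, 53, 98, 25, 28, 26, 17]


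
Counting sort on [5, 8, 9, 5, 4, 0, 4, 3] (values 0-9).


Input: [5, 8, 9, 5, 4, 0, 4, 3]
Counts: [1, 0, 0, 1, 2, 2, 0, 0, 1, 1]

Sorted: [0, 3, 4, 4, 5, 5, 8, 9]


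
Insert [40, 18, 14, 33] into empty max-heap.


Insert 40: [40]
Insert 18: [40, 18]
Insert 14: [40, 18, 14]
Insert 33: [40, 33, 14, 18]

Final heap: [40, 33, 14, 18]


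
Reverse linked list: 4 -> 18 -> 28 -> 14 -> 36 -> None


Step 1: curr=4, set curr.next=prev(None) | reversed so far: 4
Step 2: curr=18, set curr.next=prev(4) | reversed so far: 18 -> 4
Step 3: curr=28, set curr.next=prev(18) | reversed so far: 28 -> 18 -> 4
Step 4: curr=14, set curr.next=prev(28) | reversed so far: 14 -> 28 -> 18 -> 4
Step 5: curr=36, set curr.next=prev(14) | reversed so far: 36 -> 14 -> 28 -> 18 -> 4

36 -> 14 -> 28 -> 18 -> 4 -> None


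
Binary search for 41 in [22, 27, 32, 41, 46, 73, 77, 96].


Step 1: lo=0, hi=7, mid=3, val=41

Found at index 3


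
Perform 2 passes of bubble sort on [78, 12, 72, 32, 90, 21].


Initial: [78, 12, 72, 32, 90, 21]
Pass 1: [12, 72, 32, 78, 21, 90] (4 swaps)
Pass 2: [12, 32, 72, 21, 78, 90] (2 swaps)

After 2 passes: [12, 32, 72, 21, 78, 90]


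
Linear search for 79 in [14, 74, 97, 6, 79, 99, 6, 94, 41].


i=0: 14!=79
i=1: 74!=79
i=2: 97!=79
i=3: 6!=79
i=4: 79==79 found!

Found at 4, 5 comps


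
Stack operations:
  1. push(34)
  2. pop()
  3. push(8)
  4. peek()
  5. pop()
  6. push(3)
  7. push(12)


push(34) -> [34]
pop()->34, []
push(8) -> [8]
peek()->8
pop()->8, []
push(3) -> [3]
push(12) -> [3, 12]

Final stack: [3, 12]


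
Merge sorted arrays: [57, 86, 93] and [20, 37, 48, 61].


Take 20 from B
Take 37 from B
Take 48 from B
Take 57 from A
Take 61 from B

Merged: [20, 37, 48, 57, 61, 86, 93]
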